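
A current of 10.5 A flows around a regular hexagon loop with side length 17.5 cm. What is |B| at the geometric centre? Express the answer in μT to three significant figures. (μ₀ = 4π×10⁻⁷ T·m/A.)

B ≈ 41.6 μT

Each side is a finite straight segment at perpendicular distance d = a/(2 tan(π/6)) = 0.1516 m from the centre, with end-angles ±π/6.
One side contributes B₁ = (μ₀I/4πd)·2 sin(π/6) = 6.93×10⁻⁶ T.
All 6 sides add in the same direction: B = 6 × 6.93×10⁻⁶ = 4.16×10⁻⁵ T.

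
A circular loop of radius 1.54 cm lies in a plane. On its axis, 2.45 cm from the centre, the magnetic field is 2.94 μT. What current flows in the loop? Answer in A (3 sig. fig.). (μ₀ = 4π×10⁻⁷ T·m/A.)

I ≈ 0.478 A

On the axis of a loop, B = μ₀IR²/[2(R²+z²)^(3/2)], so I = 2B(R²+z²)^(3/2)/(μ₀R²).
R² + z² = 0.0002372 + 0.0006003 = 0.0008374 m²; raised to 3/2 gives 2.42×10⁻⁵ m³.
I = 2 × 2.94×10⁻⁶ × 2.42×10⁻⁵ / (1.26×10⁻⁶ × 0.0002372) = 0.478 A.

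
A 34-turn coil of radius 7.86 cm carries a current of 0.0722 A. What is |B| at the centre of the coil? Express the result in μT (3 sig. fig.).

For an N-turn flat coil, B = Nμ₀I/(2R) with R = 0.0786 m.
B = 34 × 5.77×10⁻⁷ T = 1.96×10⁻⁵ T.

B ≈ 19.6 μT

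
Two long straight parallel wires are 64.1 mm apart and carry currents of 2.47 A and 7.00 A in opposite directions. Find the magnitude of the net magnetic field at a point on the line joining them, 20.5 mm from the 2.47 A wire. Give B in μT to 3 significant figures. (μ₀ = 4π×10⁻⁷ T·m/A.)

Each long wire gives B = μ₀I/(2πd). Distances are d₁ = 0.0205 m and d₂ = 0.0436 m.
B₁ = 2.41×10⁻⁵ T, B₂ = 3.21×10⁻⁵ T.
Between antiparallel currents both contributions point the same way, so they add. B = B₁ + B₂ = 2.41×10⁻⁵ + 3.21×10⁻⁵ = 5.62×10⁻⁵ T.

B ≈ 56.2 μT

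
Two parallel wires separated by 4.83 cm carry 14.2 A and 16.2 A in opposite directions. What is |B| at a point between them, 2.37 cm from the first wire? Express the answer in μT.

B ≈ 252 μT

Each long wire gives B = μ₀I/(2πd). Distances are d₁ = 0.0237 m and d₂ = 0.0246 m.
B₁ = 1.20×10⁻⁴ T, B₂ = 1.32×10⁻⁴ T.
Between antiparallel currents both contributions point the same way, so they add. B = B₁ + B₂ = 1.20×10⁻⁴ + 1.32×10⁻⁴ = 2.52×10⁻⁴ T.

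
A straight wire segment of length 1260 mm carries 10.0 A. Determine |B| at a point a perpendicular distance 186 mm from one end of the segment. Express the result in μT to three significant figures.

B ≈ 5.32 μT

For a finite straight segment, B = (μ₀I/4πd)(sinθ₁ + sinθ₂), where θ₁, θ₂ are the angles from the perpendicular to each end.
The perpendicular foot is at one end, so the two end-offsets along the wire are 0 and L = 1.26 m.
sinθ₁ = 0/√(0²+0.186²) = 0.0000; sinθ₂ = 1.26/√(1.26²+0.186²) = 0.9893.
B = (4π×10⁻⁷ × 10.0) / (4π × 0.186) × (0.0000 + 0.9893) = 5.32×10⁻⁶ T.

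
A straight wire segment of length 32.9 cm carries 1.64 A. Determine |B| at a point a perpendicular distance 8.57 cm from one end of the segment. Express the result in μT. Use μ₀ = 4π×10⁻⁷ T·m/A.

B ≈ 1.85 μT

For a finite straight segment, B = (μ₀I/4πd)(sinθ₁ + sinθ₂), where θ₁, θ₂ are the angles from the perpendicular to each end.
The perpendicular foot is at one end, so the two end-offsets along the wire are 0 and L = 0.329 m.
sinθ₁ = 0/√(0²+0.0857²) = 0.0000; sinθ₂ = 0.329/√(0.329²+0.0857²) = 0.9677.
B = (4π×10⁻⁷ × 1.64) / (4π × 0.0857) × (0.0000 + 0.9677) = 1.85×10⁻⁶ T.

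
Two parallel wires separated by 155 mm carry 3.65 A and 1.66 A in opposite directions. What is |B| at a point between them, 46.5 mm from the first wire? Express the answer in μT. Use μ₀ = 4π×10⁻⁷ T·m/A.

Each long wire gives B = μ₀I/(2πd). Distances are d₁ = 0.0465 m and d₂ = 0.1085 m.
B₁ = 1.57×10⁻⁵ T, B₂ = 3.06×10⁻⁶ T.
Between antiparallel currents both contributions point the same way, so they add. B = B₁ + B₂ = 1.57×10⁻⁵ + 3.06×10⁻⁶ = 1.88×10⁻⁵ T.

B ≈ 18.8 μT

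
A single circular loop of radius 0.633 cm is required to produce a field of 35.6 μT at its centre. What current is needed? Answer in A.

I ≈ 0.359 A

At the centre of a circular loop B = μ₀I/(2R), so I = 2RB/μ₀.
With R = 0.00633 m, I = 2 × 0.00633 × 3.56×10⁻⁵ / (4π×10⁻⁷) = 0.359 A.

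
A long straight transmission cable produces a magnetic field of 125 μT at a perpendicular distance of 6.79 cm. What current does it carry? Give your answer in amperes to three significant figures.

I ≈ 42.4 A

For a long straight wire B = μ₀I/(2πd), so I = 2πdB/μ₀.
I = 2π × 0.0679 × 1.25×10⁻⁴ / (4π×10⁻⁷) = 42.4 A.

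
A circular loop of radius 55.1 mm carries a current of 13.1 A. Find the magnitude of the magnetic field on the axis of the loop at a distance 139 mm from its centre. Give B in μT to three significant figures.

On the axis of a circular loop, B = μ₀IR² / [2(R²+z²)^(3/2)].
R² + z² = (0.0551)² + (0.139)² = 0.02236 m², and (R²+z²)^(3/2) = 3.34×10⁻³ m³.
B = (4π×10⁻⁷ × 13.1 × 0.003036) / (2 × 3.34×10⁻³) = 7.48×10⁻⁶ T.

B ≈ 7.48 μT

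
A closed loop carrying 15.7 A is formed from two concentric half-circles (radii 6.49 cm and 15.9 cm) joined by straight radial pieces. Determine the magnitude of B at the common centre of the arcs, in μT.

The radial connectors point toward the centre, so dl × r̂ = 0 and they contribute nothing.
Each semicircle gives μ₀I/(4R): inner arc 7.60×10⁻⁵ T, outer arc 3.10×10⁻⁵ T.
The two arcs carry current in opposite angular senses, so their fields oppose: B = |7.60×10⁻⁵ − 3.10×10⁻⁵| = 4.50×10⁻⁵ T.

B ≈ 45.0 μT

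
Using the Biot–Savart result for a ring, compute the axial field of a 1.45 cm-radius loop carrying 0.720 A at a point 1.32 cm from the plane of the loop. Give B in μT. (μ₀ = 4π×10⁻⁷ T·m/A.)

On the axis of a circular loop, B = μ₀IR² / [2(R²+z²)^(3/2)].
R² + z² = (0.0145)² + (0.0132)² = 0.0003845 m², and (R²+z²)^(3/2) = 7.54×10⁻⁶ m³.
B = (4π×10⁻⁷ × 0.720 × 0.0002102) / (2 × 7.54×10⁻⁶) = 1.26×10⁻⁵ T.

B ≈ 12.6 μT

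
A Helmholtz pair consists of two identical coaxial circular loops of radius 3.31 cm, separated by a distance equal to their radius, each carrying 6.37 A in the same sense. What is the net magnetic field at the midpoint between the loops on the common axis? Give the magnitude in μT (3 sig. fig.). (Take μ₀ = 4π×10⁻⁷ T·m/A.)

Each loop contributes B = μ₀IR²/[2(R²+z²)^(3/2)] on the axis, with z measured from that loop.
Loop 1 (z = 0.01655 m): B₁ = 8.65×10⁻⁵ T. Loop 2 (z = 0.01655 m): B₂ = 8.65×10⁻⁵ T.
The fields add: B = B₁ + B₂ = 1.73×10⁻⁴ T.

B ≈ 173 μT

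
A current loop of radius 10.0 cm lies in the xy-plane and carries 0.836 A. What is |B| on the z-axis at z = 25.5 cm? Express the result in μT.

On the axis of a circular loop, B = μ₀IR² / [2(R²+z²)^(3/2)].
R² + z² = (0.1)² + (0.255)² = 0.07503 m², and (R²+z²)^(3/2) = 2.05×10⁻² m³.
B = (4π×10⁻⁷ × 0.836 × 0.01) / (2 × 2.05×10⁻²) = 2.56×10⁻⁷ T.

B ≈ 0.256 μT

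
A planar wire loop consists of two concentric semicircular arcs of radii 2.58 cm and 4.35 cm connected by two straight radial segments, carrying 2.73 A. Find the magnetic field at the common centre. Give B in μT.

B ≈ 13.5 μT

The radial connectors point toward the centre, so dl × r̂ = 0 and they contribute nothing.
Each semicircle gives μ₀I/(4R): inner arc 3.32×10⁻⁵ T, outer arc 1.97×10⁻⁵ T.
The two arcs carry current in opposite angular senses, so their fields oppose: B = |3.32×10⁻⁵ − 1.97×10⁻⁵| = 1.35×10⁻⁵ T.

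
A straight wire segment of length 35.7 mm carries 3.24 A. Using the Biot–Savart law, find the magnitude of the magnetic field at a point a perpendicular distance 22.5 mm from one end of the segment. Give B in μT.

For a finite straight segment, B = (μ₀I/4πd)(sinθ₁ + sinθ₂), where θ₁, θ₂ are the angles from the perpendicular to each end.
The perpendicular foot is at one end, so the two end-offsets along the wire are 0 and L = 0.0357 m.
sinθ₁ = 0/√(0²+0.0225²) = 0.0000; sinθ₂ = 0.0357/√(0.0357²+0.0225²) = 0.8460.
B = (4π×10⁻⁷ × 3.24) / (4π × 0.0225) × (0.0000 + 0.8460) = 1.22×10⁻⁵ T.

B ≈ 12.2 μT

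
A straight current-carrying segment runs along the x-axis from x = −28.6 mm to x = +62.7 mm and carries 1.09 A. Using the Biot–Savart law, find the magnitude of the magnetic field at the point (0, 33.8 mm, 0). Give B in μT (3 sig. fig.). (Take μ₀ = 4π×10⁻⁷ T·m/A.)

B ≈ 4.92 μT

For a finite straight segment, B = (μ₀I/4πd)(sinθ₁ + sinθ₂), where θ₁, θ₂ are the angles from the perpendicular to each end.
The perpendicular distance is d = 0.0338 m; the end-offsets along the wire are a = 0.0286 m and b = 0.0627 m.
sinθ₁ = 0.0286/√(0.0286²+0.0338²) = 0.6459; sinθ₂ = 0.0627/√(0.0627²+0.0338²) = 0.8802.
B = (4π×10⁻⁷ × 1.09) / (4π × 0.0338) × (0.6459 + 0.8802) = 4.92×10⁻⁶ T.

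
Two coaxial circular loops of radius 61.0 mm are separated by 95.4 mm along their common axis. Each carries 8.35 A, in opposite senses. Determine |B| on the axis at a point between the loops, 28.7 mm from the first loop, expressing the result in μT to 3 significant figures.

Each loop contributes B = μ₀IR²/[2(R²+z²)^(3/2)] on the axis, with z measured from that loop.
Loop 1 (z = 0.0287 m): B₁ = 6.37×10⁻⁵ T. Loop 2 (z = 0.0667 m): B₂ = 2.64×10⁻⁵ T.
The fields oppose: B = |B₁ − B₂| = 3.73×10⁻⁵ T.

B ≈ 37.3 μT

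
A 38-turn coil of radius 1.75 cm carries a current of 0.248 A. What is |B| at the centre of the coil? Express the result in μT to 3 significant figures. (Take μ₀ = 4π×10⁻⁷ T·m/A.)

B ≈ 338 μT

For an N-turn flat coil, B = Nμ₀I/(2R) with R = 0.0175 m.
B = 38 × 8.90×10⁻⁶ T = 3.38×10⁻⁴ T.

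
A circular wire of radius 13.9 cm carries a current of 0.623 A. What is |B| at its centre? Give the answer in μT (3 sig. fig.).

B ≈ 2.82 μT

At the centre of a circular loop the Biot–Savart law gives B = μ₀I/(2R).
B = (4π×10⁻⁷ × 0.623) / (2 × 0.139) = 2.82×10⁻⁶ T.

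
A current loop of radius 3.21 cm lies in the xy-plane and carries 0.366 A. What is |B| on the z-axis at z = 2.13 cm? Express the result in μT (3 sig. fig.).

B ≈ 4.14 μT

On the axis of a circular loop, B = μ₀IR² / [2(R²+z²)^(3/2)].
R² + z² = (0.0321)² + (0.0213)² = 0.001484 m², and (R²+z²)^(3/2) = 5.72×10⁻⁵ m³.
B = (4π×10⁻⁷ × 0.366 × 0.00103) / (2 × 5.72×10⁻⁵) = 4.14×10⁻⁶ T.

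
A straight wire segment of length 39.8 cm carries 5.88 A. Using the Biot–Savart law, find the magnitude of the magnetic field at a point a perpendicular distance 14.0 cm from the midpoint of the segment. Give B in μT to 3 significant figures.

For a finite straight segment, B = (μ₀I/4πd)(sinθ₁ + sinθ₂), where θ₁, θ₂ are the angles from the perpendicular to each end.
The perpendicular from the point meets the wire at its midpoint, so each end is L/2 = 0.199 m away along the wire.
sinθ₁ = 0.199/√(0.199²+0.14²) = 0.8179; sinθ₂ = 0.199/√(0.199²+0.14²) = 0.8179.
B = (4π×10⁻⁷ × 5.88) / (4π × 0.14) × (0.8179 + 0.8179) = 6.87×10⁻⁶ T.

B ≈ 6.87 μT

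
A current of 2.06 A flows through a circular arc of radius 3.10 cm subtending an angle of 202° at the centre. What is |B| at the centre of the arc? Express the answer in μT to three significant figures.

B ≈ 23.4 μT

The Biot–Savart field of a circular arc at its centre is B = μ₀Iφ/(4πR), with φ = 3.526 rad.
B = (4π×10⁻⁷ × 2.06 × 3.526) / (4π × 0.031) = 2.34×10⁻⁵ T.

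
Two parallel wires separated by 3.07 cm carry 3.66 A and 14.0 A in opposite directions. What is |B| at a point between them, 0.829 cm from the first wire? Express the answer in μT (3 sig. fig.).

Each long wire gives B = μ₀I/(2πd). Distances are d₁ = 0.00829 m and d₂ = 0.02241 m.
B₁ = 8.83×10⁻⁵ T, B₂ = 1.25×10⁻⁴ T.
Between antiparallel currents both contributions point the same way, so they add. B = B₁ + B₂ = 8.83×10⁻⁵ + 1.25×10⁻⁴ = 2.13×10⁻⁴ T.

B ≈ 213 μT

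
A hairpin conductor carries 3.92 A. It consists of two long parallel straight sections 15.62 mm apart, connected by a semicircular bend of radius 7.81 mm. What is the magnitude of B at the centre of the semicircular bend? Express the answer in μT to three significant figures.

B ≈ 258 μT

The semicircular arc contributes B_arc = μ₀I·π/(4πR) = μ₀I/(4R) = 1.58×10⁻⁴ T.
Each semi-infinite lead is at perpendicular distance R = 0.00781 m from the centre, with the perpendicular foot at its near end, so it contributes μ₀I/(4πR); both point the same way, together 1.00×10⁻⁴ T.
Arc and leads all point the same direction: B = 1.58×10⁻⁴ + 1.00×10⁻⁴ = 2.58×10⁻⁴ T.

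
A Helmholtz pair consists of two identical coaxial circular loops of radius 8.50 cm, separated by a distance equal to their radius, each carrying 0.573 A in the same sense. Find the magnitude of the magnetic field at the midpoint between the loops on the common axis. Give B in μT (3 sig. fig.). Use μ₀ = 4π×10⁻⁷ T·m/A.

Each loop contributes B = μ₀IR²/[2(R²+z²)^(3/2)] on the axis, with z measured from that loop.
Loop 1 (z = 0.0425 m): B₁ = 3.03×10⁻⁶ T. Loop 2 (z = 0.0425 m): B₂ = 3.03×10⁻⁶ T.
The fields add: B = B₁ + B₂ = 6.06×10⁻⁶ T.

B ≈ 6.06 μT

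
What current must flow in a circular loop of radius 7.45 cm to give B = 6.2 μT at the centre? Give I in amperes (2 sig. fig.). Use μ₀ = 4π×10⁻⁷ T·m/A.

At the centre of a circular loop B = μ₀I/(2R), so I = 2RB/μ₀.
With R = 0.0745 m, I = 2 × 0.0745 × 6.20×10⁻⁶ / (4π×10⁻⁷) = 0.735 A.

I ≈ 0.74 A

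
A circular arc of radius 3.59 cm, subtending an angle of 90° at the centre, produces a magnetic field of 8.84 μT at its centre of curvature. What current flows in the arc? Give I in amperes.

For a circular arc, B = μ₀Iφ/(4πR) with φ in radians; here φ = 1.571 rad.
So I = 4πRB/(μ₀φ) = 4π × 0.0359 × 8.84×10⁻⁶ / (4π×10⁻⁷ × 1.571) = 2.02 A.

I ≈ 2.02 A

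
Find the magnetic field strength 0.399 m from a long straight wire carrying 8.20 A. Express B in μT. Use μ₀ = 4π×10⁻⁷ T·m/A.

B ≈ 4.11 μT

For an infinitely long straight wire, B = μ₀I/(2πd).
B = (4π×10⁻⁷ × 8.20) / (2π × 0.399) = 4.11×10⁻⁶ T.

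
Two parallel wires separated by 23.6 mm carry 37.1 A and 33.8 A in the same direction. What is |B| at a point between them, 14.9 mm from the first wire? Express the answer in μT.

B ≈ 279 μT

Each long wire gives B = μ₀I/(2πd). Distances are d₁ = 0.0149 m and d₂ = 0.0087 m.
B₁ = 4.98×10⁻⁴ T, B₂ = 7.77×10⁻⁴ T.
Between parallel currents the two contributions point in opposite directions, so they subtract. B = |B₁ − B₂| = |4.98×10⁻⁴ − 7.77×10⁻⁴| = 2.79×10⁻⁴ T.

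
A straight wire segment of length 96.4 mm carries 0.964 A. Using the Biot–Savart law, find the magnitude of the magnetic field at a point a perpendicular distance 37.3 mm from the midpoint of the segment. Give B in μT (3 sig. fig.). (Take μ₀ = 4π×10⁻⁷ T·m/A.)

B ≈ 4.09 μT

For a finite straight segment, B = (μ₀I/4πd)(sinθ₁ + sinθ₂), where θ₁, θ₂ are the angles from the perpendicular to each end.
The perpendicular from the point meets the wire at its midpoint, so each end is L/2 = 0.0482 m away along the wire.
sinθ₁ = 0.0482/√(0.0482²+0.0373²) = 0.7909; sinθ₂ = 0.0482/√(0.0482²+0.0373²) = 0.7909.
B = (4π×10⁻⁷ × 0.964) / (4π × 0.0373) × (0.7909 + 0.7909) = 4.09×10⁻⁶ T.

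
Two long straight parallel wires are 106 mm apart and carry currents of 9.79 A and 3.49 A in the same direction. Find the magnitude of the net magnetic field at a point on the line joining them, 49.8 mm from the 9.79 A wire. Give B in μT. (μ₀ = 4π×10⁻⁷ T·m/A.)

B ≈ 26.9 μT

Each long wire gives B = μ₀I/(2πd). Distances are d₁ = 0.0498 m and d₂ = 0.0562 m.
B₁ = 3.93×10⁻⁵ T, B₂ = 1.24×10⁻⁵ T.
Between parallel currents the two contributions point in opposite directions, so they subtract. B = |B₁ − B₂| = |3.93×10⁻⁵ − 1.24×10⁻⁵| = 2.69×10⁻⁵ T.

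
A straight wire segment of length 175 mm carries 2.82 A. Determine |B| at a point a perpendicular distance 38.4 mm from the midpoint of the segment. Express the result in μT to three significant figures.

For a finite straight segment, B = (μ₀I/4πd)(sinθ₁ + sinθ₂), where θ₁, θ₂ are the angles from the perpendicular to each end.
The perpendicular from the point meets the wire at its midpoint, so each end is L/2 = 0.0875 m away along the wire.
sinθ₁ = 0.0875/√(0.0875²+0.0384²) = 0.9157; sinθ₂ = 0.0875/√(0.0875²+0.0384²) = 0.9157.
B = (4π×10⁻⁷ × 2.82) / (4π × 0.0384) × (0.9157 + 0.9157) = 1.34×10⁻⁵ T.

B ≈ 13.4 μT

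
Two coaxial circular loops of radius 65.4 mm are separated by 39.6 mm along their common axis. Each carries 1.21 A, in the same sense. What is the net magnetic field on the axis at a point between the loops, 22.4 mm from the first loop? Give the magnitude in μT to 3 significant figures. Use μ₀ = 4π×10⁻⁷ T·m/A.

B ≈ 20.4 μT

Each loop contributes B = μ₀IR²/[2(R²+z²)^(3/2)] on the axis, with z measured from that loop.
Loop 1 (z = 0.0224 m): B₁ = 9.84×10⁻⁶ T. Loop 2 (z = 0.0172 m): B₂ = 1.05×10⁻⁵ T.
The fields add: B = B₁ + B₂ = 2.04×10⁻⁵ T.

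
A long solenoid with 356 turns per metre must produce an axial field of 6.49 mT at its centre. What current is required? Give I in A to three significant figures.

I ≈ 14.5 A

Inside a long solenoid B = μ₀nI with n = 356 m⁻¹, so I = B/(μ₀n).
I = 6.49×10⁻³ / (4π×10⁻⁷ × 356) = 14.5 A.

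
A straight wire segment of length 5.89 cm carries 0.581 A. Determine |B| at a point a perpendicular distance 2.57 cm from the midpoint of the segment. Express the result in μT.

For a finite straight segment, B = (μ₀I/4πd)(sinθ₁ + sinθ₂), where θ₁, θ₂ are the angles from the perpendicular to each end.
The perpendicular from the point meets the wire at its midpoint, so each end is L/2 = 0.02945 m away along the wire.
sinθ₁ = 0.02945/√(0.02945²+0.0257²) = 0.7534; sinθ₂ = 0.02945/√(0.02945²+0.0257²) = 0.7534.
B = (4π×10⁻⁷ × 0.581) / (4π × 0.0257) × (0.7534 + 0.7534) = 3.41×10⁻⁶ T.

B ≈ 3.41 μT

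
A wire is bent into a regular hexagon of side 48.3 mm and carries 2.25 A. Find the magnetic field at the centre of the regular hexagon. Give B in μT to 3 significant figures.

Each side is a finite straight segment at perpendicular distance d = a/(2 tan(π/6)) = 0.04183 m from the centre, with end-angles ±π/6.
One side contributes B₁ = (μ₀I/4πd)·2 sin(π/6) = 5.38×10⁻⁶ T.
All 6 sides add in the same direction: B = 6 × 5.38×10⁻⁶ = 3.23×10⁻⁵ T.

B ≈ 32.3 μT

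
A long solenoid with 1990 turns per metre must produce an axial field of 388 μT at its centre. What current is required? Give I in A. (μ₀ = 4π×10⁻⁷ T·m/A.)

I ≈ 0.155 A

Inside a long solenoid B = μ₀nI with n = 1990 m⁻¹, so I = B/(μ₀n).
I = 3.88×10⁻⁴ / (4π×10⁻⁷ × 1990) = 0.155 A.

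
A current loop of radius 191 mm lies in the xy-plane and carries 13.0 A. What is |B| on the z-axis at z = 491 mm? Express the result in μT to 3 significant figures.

On the axis of a circular loop, B = μ₀IR² / [2(R²+z²)^(3/2)].
R² + z² = (0.191)² + (0.491)² = 0.2776 m², and (R²+z²)^(3/2) = 0.146 m³.
B = (4π×10⁻⁷ × 13.0 × 0.03648) / (2 × 0.146) = 2.04×10⁻⁶ T.

B ≈ 2.04 μT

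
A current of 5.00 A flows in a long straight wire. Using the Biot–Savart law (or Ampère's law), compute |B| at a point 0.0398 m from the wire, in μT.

For an infinitely long straight wire, B = μ₀I/(2πd).
B = (4π×10⁻⁷ × 5.00) / (2π × 0.0398) = 2.51×10⁻⁵ T.

B ≈ 25.1 μT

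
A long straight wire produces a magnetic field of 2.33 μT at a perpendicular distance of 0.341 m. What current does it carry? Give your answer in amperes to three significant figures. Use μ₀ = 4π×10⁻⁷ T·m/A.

I ≈ 3.97 A

For a long straight wire B = μ₀I/(2πd), so I = 2πdB/μ₀.
I = 2π × 0.341 × 2.33×10⁻⁶ / (4π×10⁻⁷) = 3.97 A.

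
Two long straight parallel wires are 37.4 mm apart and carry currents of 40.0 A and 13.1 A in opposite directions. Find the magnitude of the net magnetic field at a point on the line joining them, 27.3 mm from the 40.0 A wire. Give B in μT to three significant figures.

Each long wire gives B = μ₀I/(2πd). Distances are d₁ = 0.0273 m and d₂ = 0.0101 m.
B₁ = 2.93×10⁻⁴ T, B₂ = 2.59×10⁻⁴ T.
Between antiparallel currents both contributions point the same way, so they add. B = B₁ + B₂ = 2.93×10⁻⁴ + 2.59×10⁻⁴ = 5.52×10⁻⁴ T.

B ≈ 552 μT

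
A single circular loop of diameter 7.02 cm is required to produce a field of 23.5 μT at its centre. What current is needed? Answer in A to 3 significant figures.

I ≈ 1.31 A

At the centre of a circular loop B = μ₀I/(2R), so I = 2RB/μ₀.
With R = 0.0351 m, I = 2 × 0.0351 × 2.35×10⁻⁵ / (4π×10⁻⁷) = 1.31 A.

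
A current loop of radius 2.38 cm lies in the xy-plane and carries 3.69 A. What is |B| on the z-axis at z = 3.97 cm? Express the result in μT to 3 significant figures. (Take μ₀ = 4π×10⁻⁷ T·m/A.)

On the axis of a circular loop, B = μ₀IR² / [2(R²+z²)^(3/2)].
R² + z² = (0.0238)² + (0.0397)² = 0.002143 m², and (R²+z²)^(3/2) = 9.92×10⁻⁵ m³.
B = (4π×10⁻⁷ × 3.69 × 0.0005664) / (2 × 9.92×10⁻⁵) = 1.32×10⁻⁵ T.

B ≈ 13.2 μT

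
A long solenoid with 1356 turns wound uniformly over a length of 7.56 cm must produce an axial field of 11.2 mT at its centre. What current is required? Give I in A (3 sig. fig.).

I ≈ 0.497 A

Inside a long solenoid B = μ₀nI with n = 1.794×10⁴ m⁻¹, so I = B/(μ₀n).
I = 1.12×10⁻² / (4π×10⁻⁷ × 1.794×10⁴) = 0.497 A.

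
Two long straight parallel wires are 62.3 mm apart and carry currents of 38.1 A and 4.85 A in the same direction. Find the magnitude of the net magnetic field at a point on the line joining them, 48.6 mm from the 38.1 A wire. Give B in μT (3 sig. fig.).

Each long wire gives B = μ₀I/(2πd). Distances are d₁ = 0.0486 m and d₂ = 0.0137 m.
B₁ = 1.57×10⁻⁴ T, B₂ = 7.08×10⁻⁵ T.
Between parallel currents the two contributions point in opposite directions, so they subtract. B = |B₁ − B₂| = |1.57×10⁻⁴ − 7.08×10⁻⁵| = 8.60×10⁻⁵ T.

B ≈ 86.0 μT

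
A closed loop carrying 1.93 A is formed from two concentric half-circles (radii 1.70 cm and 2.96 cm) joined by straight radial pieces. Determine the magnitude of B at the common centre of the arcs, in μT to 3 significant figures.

B ≈ 15.2 μT

The radial connectors point toward the centre, so dl × r̂ = 0 and they contribute nothing.
Each semicircle gives μ₀I/(4R): inner arc 3.57×10⁻⁵ T, outer arc 2.05×10⁻⁵ T.
The two arcs carry current in opposite angular senses, so their fields oppose: B = |3.57×10⁻⁵ − 2.05×10⁻⁵| = 1.52×10⁻⁵ T.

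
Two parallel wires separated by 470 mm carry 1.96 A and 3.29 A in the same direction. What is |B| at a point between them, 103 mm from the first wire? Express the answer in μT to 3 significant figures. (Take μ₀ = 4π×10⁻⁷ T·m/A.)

Each long wire gives B = μ₀I/(2πd). Distances are d₁ = 0.103 m and d₂ = 0.367 m.
B₁ = 3.81×10⁻⁶ T, B₂ = 1.79×10⁻⁶ T.
Between parallel currents the two contributions point in opposite directions, so they subtract. B = |B₁ − B₂| = |3.81×10⁻⁶ − 1.79×10⁻⁶| = 2.01×10⁻⁶ T.

B ≈ 2.01 μT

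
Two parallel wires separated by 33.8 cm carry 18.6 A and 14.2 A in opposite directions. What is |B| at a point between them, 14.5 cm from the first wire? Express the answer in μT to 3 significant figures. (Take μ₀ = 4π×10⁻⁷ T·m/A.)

B ≈ 40.4 μT

Each long wire gives B = μ₀I/(2πd). Distances are d₁ = 0.145 m and d₂ = 0.193 m.
B₁ = 2.57×10⁻⁵ T, B₂ = 1.47×10⁻⁵ T.
Between antiparallel currents both contributions point the same way, so they add. B = B₁ + B₂ = 2.57×10⁻⁵ + 1.47×10⁻⁵ = 4.04×10⁻⁵ T.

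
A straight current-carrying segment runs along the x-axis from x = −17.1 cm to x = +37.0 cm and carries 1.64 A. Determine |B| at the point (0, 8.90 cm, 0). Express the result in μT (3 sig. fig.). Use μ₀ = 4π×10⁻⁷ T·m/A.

For a finite straight segment, B = (μ₀I/4πd)(sinθ₁ + sinθ₂), where θ₁, θ₂ are the angles from the perpendicular to each end.
The perpendicular distance is d = 0.089 m; the end-offsets along the wire are a = 0.171 m and b = 0.37 m.
sinθ₁ = 0.171/√(0.171²+0.089²) = 0.8870; sinθ₂ = 0.37/√(0.37²+0.089²) = 0.9723.
B = (4π×10⁻⁷ × 1.64) / (4π × 0.089) × (0.8870 + 0.9723) = 3.43×10⁻⁶ T.

B ≈ 3.43 μT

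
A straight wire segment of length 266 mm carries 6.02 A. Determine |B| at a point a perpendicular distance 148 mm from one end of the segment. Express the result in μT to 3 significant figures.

B ≈ 3.55 μT

For a finite straight segment, B = (μ₀I/4πd)(sinθ₁ + sinθ₂), where θ₁, θ₂ are the angles from the perpendicular to each end.
The perpendicular foot is at one end, so the two end-offsets along the wire are 0 and L = 0.266 m.
sinθ₁ = 0/√(0²+0.148²) = 0.0000; sinθ₂ = 0.266/√(0.266²+0.148²) = 0.8738.
B = (4π×10⁻⁷ × 6.02) / (4π × 0.148) × (0.0000 + 0.8738) = 3.55×10⁻⁶ T.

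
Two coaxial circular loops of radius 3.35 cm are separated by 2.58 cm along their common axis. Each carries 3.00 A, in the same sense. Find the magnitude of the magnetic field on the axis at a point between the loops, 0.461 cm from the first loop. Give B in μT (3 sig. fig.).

Each loop contributes B = μ₀IR²/[2(R²+z²)^(3/2)] on the axis, with z measured from that loop.
Loop 1 (z = 0.00461 m): B₁ = 5.47×10⁻⁵ T. Loop 2 (z = 0.02119 m): B₂ = 3.40×10⁻⁵ T.
The fields add: B = B₁ + B₂ = 8.87×10⁻⁵ T.

B ≈ 88.7 μT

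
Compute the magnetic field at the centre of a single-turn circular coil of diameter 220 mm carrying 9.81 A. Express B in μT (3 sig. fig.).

B ≈ 56.0 μT

At the centre of a circular loop the Biot–Savart law gives B = μ₀I/(2R) (so R = 0.11 m).
B = (4π×10⁻⁷ × 9.81) / (2 × 0.11) = 5.60×10⁻⁵ T.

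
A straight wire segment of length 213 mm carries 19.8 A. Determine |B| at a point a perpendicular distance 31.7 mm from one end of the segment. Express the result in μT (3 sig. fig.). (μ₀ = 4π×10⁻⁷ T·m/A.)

For a finite straight segment, B = (μ₀I/4πd)(sinθ₁ + sinθ₂), where θ₁, θ₂ are the angles from the perpendicular to each end.
The perpendicular foot is at one end, so the two end-offsets along the wire are 0 and L = 0.213 m.
sinθ₁ = 0/√(0²+0.0317²) = 0.0000; sinθ₂ = 0.213/√(0.213²+0.0317²) = 0.9891.
B = (4π×10⁻⁷ × 19.8) / (4π × 0.0317) × (0.0000 + 0.9891) = 6.18×10⁻⁵ T.

B ≈ 61.8 μT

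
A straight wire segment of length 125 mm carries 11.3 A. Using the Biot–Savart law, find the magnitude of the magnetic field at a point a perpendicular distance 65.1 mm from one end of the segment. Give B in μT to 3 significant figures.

For a finite straight segment, B = (μ₀I/4πd)(sinθ₁ + sinθ₂), where θ₁, θ₂ are the angles from the perpendicular to each end.
The perpendicular foot is at one end, so the two end-offsets along the wire are 0 and L = 0.125 m.
sinθ₁ = 0/√(0²+0.0651²) = 0.0000; sinθ₂ = 0.125/√(0.125²+0.0651²) = 0.8869.
B = (4π×10⁻⁷ × 11.3) / (4π × 0.0651) × (0.0000 + 0.8869) = 1.54×10⁻⁵ T.

B ≈ 15.4 μT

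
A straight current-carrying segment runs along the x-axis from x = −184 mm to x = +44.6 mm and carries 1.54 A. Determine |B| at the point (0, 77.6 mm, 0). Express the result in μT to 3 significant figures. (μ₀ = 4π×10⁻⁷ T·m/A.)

For a finite straight segment, B = (μ₀I/4πd)(sinθ₁ + sinθ₂), where θ₁, θ₂ are the angles from the perpendicular to each end.
The perpendicular distance is d = 0.0776 m; the end-offsets along the wire are a = 0.184 m and b = 0.0446 m.
sinθ₁ = 0.184/√(0.184²+0.0776²) = 0.9214; sinθ₂ = 0.0446/√(0.0446²+0.0776²) = 0.4983.
B = (4π×10⁻⁷ × 1.54) / (4π × 0.0776) × (0.9214 + 0.4983) = 2.82×10⁻⁶ T.

B ≈ 2.82 μT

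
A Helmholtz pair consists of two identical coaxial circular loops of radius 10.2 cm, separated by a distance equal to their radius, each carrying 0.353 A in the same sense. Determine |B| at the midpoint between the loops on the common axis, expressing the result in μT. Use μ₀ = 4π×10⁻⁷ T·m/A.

Each loop contributes B = μ₀IR²/[2(R²+z²)^(3/2)] on the axis, with z measured from that loop.
Loop 1 (z = 0.051 m): B₁ = 1.56×10⁻⁶ T. Loop 2 (z = 0.051 m): B₂ = 1.56×10⁻⁶ T.
The fields add: B = B₁ + B₂ = 3.11×10⁻⁶ T.

B ≈ 3.11 μT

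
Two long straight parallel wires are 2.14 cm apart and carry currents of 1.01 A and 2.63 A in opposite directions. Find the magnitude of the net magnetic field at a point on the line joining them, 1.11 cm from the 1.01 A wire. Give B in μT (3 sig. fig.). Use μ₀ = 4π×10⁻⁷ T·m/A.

B ≈ 69.3 μT

Each long wire gives B = μ₀I/(2πd). Distances are d₁ = 0.0111 m and d₂ = 0.0103 m.
B₁ = 1.82×10⁻⁵ T, B₂ = 5.11×10⁻⁵ T.
Between antiparallel currents both contributions point the same way, so they add. B = B₁ + B₂ = 1.82×10⁻⁵ + 5.11×10⁻⁵ = 6.93×10⁻⁵ T.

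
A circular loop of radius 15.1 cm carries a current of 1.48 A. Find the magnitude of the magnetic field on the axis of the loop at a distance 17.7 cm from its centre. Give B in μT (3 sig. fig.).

On the axis of a circular loop, B = μ₀IR² / [2(R²+z²)^(3/2)].
R² + z² = (0.151)² + (0.177)² = 0.05413 m², and (R²+z²)^(3/2) = 1.26×10⁻² m³.
B = (4π×10⁻⁷ × 1.48 × 0.0228) / (2 × 1.26×10⁻²) = 1.68×10⁻⁶ T.

B ≈ 1.68 μT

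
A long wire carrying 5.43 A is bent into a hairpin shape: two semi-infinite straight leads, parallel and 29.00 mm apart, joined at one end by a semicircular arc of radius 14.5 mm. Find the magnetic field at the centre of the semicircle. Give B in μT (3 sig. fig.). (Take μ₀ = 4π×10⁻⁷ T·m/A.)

B ≈ 193 μT

The semicircular arc contributes B_arc = μ₀I·π/(4πR) = μ₀I/(4R) = 1.18×10⁻⁴ T.
Each semi-infinite lead is at perpendicular distance R = 0.0145 m from the centre, with the perpendicular foot at its near end, so it contributes μ₀I/(4πR); both point the same way, together 7.49×10⁻⁵ T.
Arc and leads all point the same direction: B = 1.18×10⁻⁴ + 7.49×10⁻⁵ = 1.93×10⁻⁴ T.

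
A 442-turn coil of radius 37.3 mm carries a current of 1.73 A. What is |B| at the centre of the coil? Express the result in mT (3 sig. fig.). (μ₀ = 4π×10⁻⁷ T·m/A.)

B ≈ 12.9 mT

For an N-turn flat coil, B = Nμ₀I/(2R) with R = 0.0373 m.
B = 442 × 2.91×10⁻⁵ T = 1.29×10⁻² T.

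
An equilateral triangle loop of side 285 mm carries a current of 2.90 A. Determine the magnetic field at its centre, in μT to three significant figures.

B ≈ 18.3 μT

Each side is a finite straight segment at perpendicular distance d = a/(2 tan(π/3)) = 0.08227 m from the centre, with end-angles ±π/3.
One side contributes B₁ = (μ₀I/4πd)·2 sin(π/3) = 6.11×10⁻⁶ T.
All 3 sides add in the same direction: B = 3 × 6.11×10⁻⁶ = 1.83×10⁻⁵ T.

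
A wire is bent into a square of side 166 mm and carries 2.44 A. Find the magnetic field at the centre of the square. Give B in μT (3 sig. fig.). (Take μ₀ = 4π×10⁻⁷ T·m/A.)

Each side is a finite straight segment at perpendicular distance d = a/(2 tan(π/4)) = 0.083 m from the centre, with end-angles ±π/4.
One side contributes B₁ = (μ₀I/4πd)·2 sin(π/4) = 4.16×10⁻⁶ T.
All 4 sides add in the same direction: B = 4 × 4.16×10⁻⁶ = 1.66×10⁻⁵ T.

B ≈ 16.6 μT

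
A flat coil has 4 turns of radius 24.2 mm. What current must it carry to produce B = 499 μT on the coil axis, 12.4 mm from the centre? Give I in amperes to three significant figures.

I ≈ 6.82 A

For an N-turn coil, B = Nμ₀IR²/[2(R²+z²)^(3/2)] with R = 0.0242 m, z = 0.0124 m, so I = 2B(R²+z²)^(3/2)/(Nμ₀R²) = 2 × 4.99×10⁻⁴ × 2.01×10⁻⁵ / (4 × 4π×10⁻⁷ × 0.0005856) = 6.82 A.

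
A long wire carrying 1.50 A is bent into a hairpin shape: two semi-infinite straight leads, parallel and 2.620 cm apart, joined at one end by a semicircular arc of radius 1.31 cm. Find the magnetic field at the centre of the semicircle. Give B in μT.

B ≈ 58.9 μT

The semicircular arc contributes B_arc = μ₀I·π/(4πR) = μ₀I/(4R) = 3.60×10⁻⁵ T.
Each semi-infinite lead is at perpendicular distance R = 0.0131 m from the centre, with the perpendicular foot at its near end, so it contributes μ₀I/(4πR); both point the same way, together 2.29×10⁻⁵ T.
Arc and leads all point the same direction: B = 3.60×10⁻⁵ + 2.29×10⁻⁵ = 5.89×10⁻⁵ T.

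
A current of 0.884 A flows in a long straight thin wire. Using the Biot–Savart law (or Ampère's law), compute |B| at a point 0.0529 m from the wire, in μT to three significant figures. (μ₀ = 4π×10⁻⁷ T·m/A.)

For an infinitely long straight wire, B = μ₀I/(2πd).
B = (4π×10⁻⁷ × 0.884) / (2π × 0.0529) = 3.34×10⁻⁶ T.

B ≈ 3.34 μT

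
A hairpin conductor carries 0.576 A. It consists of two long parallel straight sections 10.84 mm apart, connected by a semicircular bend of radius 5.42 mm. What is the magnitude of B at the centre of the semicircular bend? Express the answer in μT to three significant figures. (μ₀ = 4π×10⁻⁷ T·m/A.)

B ≈ 54.6 μT

The semicircular arc contributes B_arc = μ₀I·π/(4πR) = μ₀I/(4R) = 3.34×10⁻⁵ T.
Each semi-infinite lead is at perpendicular distance R = 0.00542 m from the centre, with the perpendicular foot at its near end, so it contributes μ₀I/(4πR); both point the same way, together 2.13×10⁻⁵ T.
Arc and leads all point the same direction: B = 3.34×10⁻⁵ + 2.13×10⁻⁵ = 5.46×10⁻⁵ T.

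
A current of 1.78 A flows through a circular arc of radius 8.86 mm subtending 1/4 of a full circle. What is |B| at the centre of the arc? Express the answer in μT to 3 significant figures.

The Biot–Savart field of a circular arc at its centre is B = μ₀Iφ/(4πR), with φ = 1.571 rad.
B = (4π×10⁻⁷ × 1.78 × 1.571) / (4π × 0.00886) = 3.16×10⁻⁵ T.

B ≈ 31.6 μT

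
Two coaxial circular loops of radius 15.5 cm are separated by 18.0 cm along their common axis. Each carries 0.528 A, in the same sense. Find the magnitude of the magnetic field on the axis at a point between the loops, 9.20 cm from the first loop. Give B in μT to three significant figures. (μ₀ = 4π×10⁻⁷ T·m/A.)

B ≈ 2.77 μT

Each loop contributes B = μ₀IR²/[2(R²+z²)^(3/2)] on the axis, with z measured from that loop.
Loop 1 (z = 0.092 m): B₁ = 1.36×10⁻⁶ T. Loop 2 (z = 0.088 m): B₂ = 1.41×10⁻⁶ T.
The fields add: B = B₁ + B₂ = 2.77×10⁻⁶ T.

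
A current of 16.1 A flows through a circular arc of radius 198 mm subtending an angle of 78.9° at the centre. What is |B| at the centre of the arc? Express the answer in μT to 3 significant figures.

The Biot–Savart field of a circular arc at its centre is B = μ₀Iφ/(4πR), with φ = 1.377 rad.
B = (4π×10⁻⁷ × 16.1 × 1.377) / (4π × 0.198) = 1.12×10⁻⁵ T.

B ≈ 11.2 μT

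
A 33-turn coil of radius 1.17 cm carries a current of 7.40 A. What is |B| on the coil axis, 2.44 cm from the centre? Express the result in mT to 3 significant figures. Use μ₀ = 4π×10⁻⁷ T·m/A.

B ≈ 1.06 mT

For an N-turn flat coil, B = Nμ₀IR²/[2(R²+z²)^(3/2)] with R = 0.0117 m, z = 0.0244 m.
B = 33 × 3.21×10⁻⁵ T = 1.06×10⁻³ T.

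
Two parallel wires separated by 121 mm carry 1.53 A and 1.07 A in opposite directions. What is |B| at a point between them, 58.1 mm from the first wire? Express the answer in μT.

B ≈ 8.67 μT

Each long wire gives B = μ₀I/(2πd). Distances are d₁ = 0.0581 m and d₂ = 0.0629 m.
B₁ = 5.27×10⁻⁶ T, B₂ = 3.40×10⁻⁶ T.
Between antiparallel currents both contributions point the same way, so they add. B = B₁ + B₂ = 5.27×10⁻⁶ + 3.40×10⁻⁶ = 8.67×10⁻⁶ T.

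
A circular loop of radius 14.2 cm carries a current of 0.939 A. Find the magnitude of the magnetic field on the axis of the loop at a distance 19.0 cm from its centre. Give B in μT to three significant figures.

On the axis of a circular loop, B = μ₀IR² / [2(R²+z²)^(3/2)].
R² + z² = (0.142)² + (0.19)² = 0.05626 m², and (R²+z²)^(3/2) = 1.33×10⁻² m³.
B = (4π×10⁻⁷ × 0.939 × 0.02016) / (2 × 1.33×10⁻²) = 8.91×10⁻⁷ T.

B ≈ 0.891 μT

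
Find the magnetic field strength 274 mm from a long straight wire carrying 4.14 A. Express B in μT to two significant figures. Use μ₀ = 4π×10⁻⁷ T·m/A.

B ≈ 3.0 μT

For an infinitely long straight wire, B = μ₀I/(2πd).
B = (4π×10⁻⁷ × 4.14) / (2π × 0.274) = 3.02×10⁻⁶ T.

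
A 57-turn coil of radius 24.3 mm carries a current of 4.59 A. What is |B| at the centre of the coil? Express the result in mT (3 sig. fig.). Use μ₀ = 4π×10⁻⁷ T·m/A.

B ≈ 6.76 mT

For an N-turn flat coil, B = Nμ₀I/(2R) with R = 0.0243 m.
B = 57 × 1.19×10⁻⁴ T = 6.76×10⁻³ T.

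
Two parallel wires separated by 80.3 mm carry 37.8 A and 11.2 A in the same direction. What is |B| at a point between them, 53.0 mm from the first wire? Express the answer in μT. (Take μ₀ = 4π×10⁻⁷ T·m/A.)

B ≈ 60.6 μT

Each long wire gives B = μ₀I/(2πd). Distances are d₁ = 0.053 m and d₂ = 0.0273 m.
B₁ = 1.43×10⁻⁴ T, B₂ = 8.21×10⁻⁵ T.
Between parallel currents the two contributions point in opposite directions, so they subtract. B = |B₁ − B₂| = |1.43×10⁻⁴ − 8.21×10⁻⁵| = 6.06×10⁻⁵ T.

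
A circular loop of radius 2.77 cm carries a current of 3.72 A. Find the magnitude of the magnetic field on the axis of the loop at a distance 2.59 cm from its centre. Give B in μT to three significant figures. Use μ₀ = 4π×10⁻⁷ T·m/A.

On the axis of a circular loop, B = μ₀IR² / [2(R²+z²)^(3/2)].
R² + z² = (0.0277)² + (0.0259)² = 0.001438 m², and (R²+z²)^(3/2) = 5.45×10⁻⁵ m³.
B = (4π×10⁻⁷ × 3.72 × 0.0007673) / (2 × 5.45×10⁻⁵) = 3.29×10⁻⁵ T.

B ≈ 32.9 μT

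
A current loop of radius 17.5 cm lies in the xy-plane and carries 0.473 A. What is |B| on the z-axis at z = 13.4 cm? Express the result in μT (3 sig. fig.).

On the axis of a circular loop, B = μ₀IR² / [2(R²+z²)^(3/2)].
R² + z² = (0.175)² + (0.134)² = 0.04858 m², and (R²+z²)^(3/2) = 1.07×10⁻² m³.
B = (4π×10⁻⁷ × 0.473 × 0.03063) / (2 × 1.07×10⁻²) = 8.50×10⁻⁷ T.

B ≈ 0.850 μT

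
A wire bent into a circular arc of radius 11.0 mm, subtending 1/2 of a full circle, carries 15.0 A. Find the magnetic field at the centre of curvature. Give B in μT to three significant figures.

The Biot–Savart field of a circular arc at its centre is B = μ₀Iφ/(4πR), with φ = 3.142 rad.
B = (4π×10⁻⁷ × 15.0 × 3.142) / (4π × 0.011) = 4.28×10⁻⁴ T.

B ≈ 428 μT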